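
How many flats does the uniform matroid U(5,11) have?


Flats of U(5,11): every subset of size < 5 is a flat, plus E itself.
Count = C(11,0) + C(11,1) + C(11,2) + C(11,3) + C(11,4) + 1
     = 1 + 11 + 55 + 165 + 330 + 1
     = 563.

563


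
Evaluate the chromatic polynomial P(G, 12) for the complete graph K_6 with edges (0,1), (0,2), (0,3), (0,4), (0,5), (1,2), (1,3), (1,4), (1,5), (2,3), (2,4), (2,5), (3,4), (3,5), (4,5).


P(K_6, k) = k(k-1)(k-2)...(k-5).
P(12) = (12) * (11) * (10) * (9) * (8) * (7) = 665280.

665280


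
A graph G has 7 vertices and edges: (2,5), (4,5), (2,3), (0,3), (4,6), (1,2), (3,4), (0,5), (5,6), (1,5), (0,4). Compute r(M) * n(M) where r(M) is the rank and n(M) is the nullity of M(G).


r(M) = |V| - c = 7 - 1 = 6.
nullity = |E| - r(M) = 11 - 6 = 5.
Product = 6 * 5 = 30.

30


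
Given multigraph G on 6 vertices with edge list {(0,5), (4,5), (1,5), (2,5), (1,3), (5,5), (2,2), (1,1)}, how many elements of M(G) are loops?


In a graphic matroid, a loop is a self-loop edge (u,u) with rank 0.
Examining all 8 edges for self-loops...
Self-loops found: (5,5), (2,2), (1,1)
Number of loops = 3.

3


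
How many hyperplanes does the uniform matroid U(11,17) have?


Hyperplanes of U(11,17) are flats of rank 10.
In a uniform matroid, these are exactly the (10)-element subsets.
Count = (17 choose 10) = 19448.

19448


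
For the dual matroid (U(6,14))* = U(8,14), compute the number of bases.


The dual of U(r,n) is U(n-r, n) = U(8,14).
Bases of U(8,14) are all (8)-element subsets.
|B(M*)| = C(14,8) = 3003.

3003


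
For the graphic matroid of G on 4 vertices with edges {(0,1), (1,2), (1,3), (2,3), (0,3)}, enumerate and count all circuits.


A circuit in a graphic matroid = edge set of a simple cycle.
G has 4 vertices and 5 edges.
Enumerating all minimal edge subsets forming cycles...
Total circuits found: 3.

3


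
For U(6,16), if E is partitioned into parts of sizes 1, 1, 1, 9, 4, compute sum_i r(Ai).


r(Ai) = min(|Ai|, 6) for each part.
Sum = min(1,6) + min(1,6) + min(1,6) + min(9,6) + min(4,6)
    = 1 + 1 + 1 + 6 + 4
    = 13.

13


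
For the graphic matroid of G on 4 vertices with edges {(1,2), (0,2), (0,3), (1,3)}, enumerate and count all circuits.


A circuit in a graphic matroid = edge set of a simple cycle.
G has 4 vertices and 4 edges.
Enumerating all minimal edge subsets forming cycles...
Total circuits found: 1.

1


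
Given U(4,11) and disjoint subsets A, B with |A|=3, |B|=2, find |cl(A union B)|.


|A union B| = 3 + 2 = 5 (disjoint).
In U(4,11), cl(S) = S if |S| < 4, else cl(S) = E.
Since 5 >= 4, cl(A union B) = E.
|cl(A union B)| = 11.

11


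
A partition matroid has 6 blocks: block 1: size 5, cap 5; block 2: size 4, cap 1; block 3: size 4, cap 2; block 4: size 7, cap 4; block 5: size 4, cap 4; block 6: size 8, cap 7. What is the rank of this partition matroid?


Rank of a partition matroid = sum of min(|Si|, ci) for each block.
= min(5,5) + min(4,1) + min(4,2) + min(7,4) + min(4,4) + min(8,7)
= 5 + 1 + 2 + 4 + 4 + 7
= 23.

23


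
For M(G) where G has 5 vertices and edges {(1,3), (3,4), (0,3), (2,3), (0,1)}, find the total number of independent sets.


An independent set in a graphic matroid is an acyclic edge subset.
G has 5 vertices and 5 edges.
Enumerate all 2^5 = 32 subsets, checking for acyclicity.
Total independent sets = 28.

28


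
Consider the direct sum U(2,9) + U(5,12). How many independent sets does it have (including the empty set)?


For a direct sum, |I(M1+M2)| = |I(M1)| * |I(M2)|.
|I(U(2,9))| = sum C(9,k) for k=0..2 = 46.
|I(U(5,12))| = sum C(12,k) for k=0..5 = 1586.
Total = 46 * 1586 = 72956.

72956


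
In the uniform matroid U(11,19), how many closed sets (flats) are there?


Flats of U(11,19): every subset of size < 11 is a flat, plus E itself.
Count = (19 choose 0) + (19 choose 1) + (19 choose 2) + (19 choose 3) + (19 choose 4) + (19 choose 5) + (19 choose 6) + (19 choose 7) + (19 choose 8) + (19 choose 9) + (19 choose 10) + 1
     = 1 + 19 + 171 + 969 + 3876 + 11628 + 27132 + 50388 + 75582 + 92378 + 92378 + 1
     = 354523.

354523


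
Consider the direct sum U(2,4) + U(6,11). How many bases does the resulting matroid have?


Bases of a direct sum M1 + M2: |B| = |B(M1)| * |B(M2)|.
|B(U(2,4))| = C(4,2) = 6.
|B(U(6,11))| = C(11,6) = 462.
Total bases = 6 * 462 = 2772.

2772


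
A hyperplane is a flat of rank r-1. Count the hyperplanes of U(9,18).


Hyperplanes of U(9,18) are flats of rank 8.
In a uniform matroid, these are exactly the (8)-element subsets.
Count = C(18,8) = 43758.

43758


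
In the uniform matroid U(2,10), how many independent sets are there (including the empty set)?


Independent sets of U(2,10) are all subsets of size <= 2.
Count = C(10,0) + C(10,1) + C(10,2)
     = 1 + 10 + 45
     = 56.

56


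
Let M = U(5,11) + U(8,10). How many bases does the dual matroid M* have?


(M1+M2)* = M1* + M2*.
M1* = U(6,11), bases: C(11,6) = 462.
M2* = U(2,10), bases: C(10,2) = 45.
|B(M*)| = 462 * 45 = 20790.

20790


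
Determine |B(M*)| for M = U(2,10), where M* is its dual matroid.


The dual of U(r,n) is U(n-r, n) = U(8,10).
Bases of U(8,10) are all (8)-element subsets.
|B(M*)| = C(10,8) = 45.

45


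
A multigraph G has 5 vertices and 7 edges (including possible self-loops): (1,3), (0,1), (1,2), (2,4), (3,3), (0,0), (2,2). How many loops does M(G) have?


In a graphic matroid, a loop is a self-loop edge (u,u) with rank 0.
Examining all 7 edges for self-loops...
Self-loops found: (3,3), (0,0), (2,2)
Number of loops = 3.

3


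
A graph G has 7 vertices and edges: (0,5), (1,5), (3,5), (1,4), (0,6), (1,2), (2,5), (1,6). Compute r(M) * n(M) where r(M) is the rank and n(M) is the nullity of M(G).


r(M) = |V| - c = 7 - 1 = 6.
nullity = |E| - r(M) = 8 - 6 = 2.
Product = 6 * 2 = 12.

12


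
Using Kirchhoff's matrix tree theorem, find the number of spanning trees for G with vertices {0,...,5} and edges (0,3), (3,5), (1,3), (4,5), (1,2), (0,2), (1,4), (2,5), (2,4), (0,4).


By Kirchhoff's matrix tree theorem, the number of spanning trees equals
the determinant of any cofactor of the Laplacian matrix L.
G has 6 vertices and 10 edges.
Computing the (5 x 5) cofactor determinant gives 135.

135


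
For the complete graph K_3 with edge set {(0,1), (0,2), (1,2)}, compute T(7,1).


T(K_3; x,y) = x^2 + x + y.
T(7,1) = 49 + 7 + 1 = 57.

57


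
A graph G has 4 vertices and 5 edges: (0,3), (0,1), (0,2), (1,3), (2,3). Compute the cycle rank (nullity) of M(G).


Cycle rank (nullity) = |E| - r(M) = |E| - (|V| - c).
|E| = 5, |V| = 4, c = 1.
Nullity = 5 - (4 - 1) = 5 - 3 = 2.

2


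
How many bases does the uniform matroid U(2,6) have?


Bases of U(2,6) are all 2-element subsets of the 6-element ground set.
Number of bases = C(6,2).
(6 choose 2) = 15.

15


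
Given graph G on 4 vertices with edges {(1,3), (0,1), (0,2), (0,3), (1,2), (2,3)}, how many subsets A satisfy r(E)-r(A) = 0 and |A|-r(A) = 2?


R(x,y) = sum over A in 2^E of x^(r(E)-r(A)) * y^(|A|-r(A)).
G has 4 vertices, 6 edges. r(E) = 3.
Enumerate all 2^6 = 64 subsets.
Count subsets with r(E)-r(A)=0 and |A|-r(A)=2: 6.

6


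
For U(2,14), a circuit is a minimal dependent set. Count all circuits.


In U(2,14), circuits are the (3)-element subsets.
Any set of 3 elements is dependent, and removing any one element gives
an independent set of size 2, so it is a minimal dependent set.
Number of circuits = C(14,3) = 14! / (3! * 11!) = 364.

364


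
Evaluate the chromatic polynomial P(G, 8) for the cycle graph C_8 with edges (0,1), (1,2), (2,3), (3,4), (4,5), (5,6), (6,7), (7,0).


P(C_8, k) = (k-1)^8 + (-1)^8*(k-1).
P(8) = (7)^8 + 7
= 5764801 + 7 = 5764808.

5764808


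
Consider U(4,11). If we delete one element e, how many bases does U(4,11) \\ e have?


Deleting e from U(4,11) gives U(4,10) since n > r.
Bases of U(4,10) = C(10,4) = (10 * 9 * 8 * 7) / (1 * 2 * 3 * 4) = 210.

210


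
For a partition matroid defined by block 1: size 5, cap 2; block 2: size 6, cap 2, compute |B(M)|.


A basis picks exactly ci elements from block i.
Number of bases = product of C(|Si|, ci).
= C(5,2) * C(6,2)
= 10 * 15
= 150.

150


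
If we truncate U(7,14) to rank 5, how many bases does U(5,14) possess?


Truncating U(7,14) to rank 5 gives U(5,14).
Bases of U(5,14) are all 5-element subsets of 14 elements.
Number of bases = (14 choose 5) = 2002.

2002


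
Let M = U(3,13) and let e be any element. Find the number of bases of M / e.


Contracting e from U(3,13) gives U(2,12).
Bases of U(2,12) = C(12,2) = 12! / (2! * 10!) = 66.

66


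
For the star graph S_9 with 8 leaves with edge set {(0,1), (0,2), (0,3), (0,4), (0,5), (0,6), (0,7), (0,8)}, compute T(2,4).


A star on 9 vertices is a tree with 8 edges.
T(x,y) = x^(8) for any tree.
T(2,4) = 2^8 = 256.

256


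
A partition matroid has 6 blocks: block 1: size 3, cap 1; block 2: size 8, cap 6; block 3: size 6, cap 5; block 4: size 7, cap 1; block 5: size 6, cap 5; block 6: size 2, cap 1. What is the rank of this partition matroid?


Rank of a partition matroid = sum of min(|Si|, ci) for each block.
= min(3,1) + min(8,6) + min(6,5) + min(7,1) + min(6,5) + min(2,1)
= 1 + 6 + 5 + 1 + 5 + 1
= 19.

19


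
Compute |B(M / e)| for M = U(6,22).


Contracting e from U(6,22) gives U(5,21).
Bases of U(5,21) = C(21,5) = 21! / (5! * 16!) = 20349.

20349


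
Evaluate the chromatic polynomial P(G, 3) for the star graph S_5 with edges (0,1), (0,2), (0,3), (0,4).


P(tree, k) = k * (k-1)^(4) for any tree on 5 vertices.
P(3) = 3 * 2^4 = 3 * 16 = 48.

48


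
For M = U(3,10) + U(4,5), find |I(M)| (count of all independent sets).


For a direct sum, |I(M1+M2)| = |I(M1)| * |I(M2)|.
|I(U(3,10))| = sum C(10,k) for k=0..3 = 176.
|I(U(4,5))| = sum C(5,k) for k=0..4 = 31.
Total = 176 * 31 = 5456.

5456


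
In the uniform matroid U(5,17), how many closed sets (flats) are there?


Flats of U(5,17): every subset of size < 5 is a flat, plus E itself.
Count = C(17,0) + C(17,1) + C(17,2) + C(17,3) + C(17,4) + 1
     = 1 + 17 + 136 + 680 + 2380 + 1
     = 3215.

3215


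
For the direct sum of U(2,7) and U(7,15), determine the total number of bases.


Bases of a direct sum M1 + M2: |B| = |B(M1)| * |B(M2)|.
|B(U(2,7))| = C(7,2) = 21.
|B(U(7,15))| = C(15,7) = 6435.
Total bases = 21 * 6435 = 135135.

135135


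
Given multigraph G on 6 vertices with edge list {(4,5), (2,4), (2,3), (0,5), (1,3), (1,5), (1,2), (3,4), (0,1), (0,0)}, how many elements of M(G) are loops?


In a graphic matroid, a loop is a self-loop edge (u,u) with rank 0.
Examining all 10 edges for self-loops...
Self-loops found: (0,0)
Number of loops = 1.

1


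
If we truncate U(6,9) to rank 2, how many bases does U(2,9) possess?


Truncating U(6,9) to rank 2 gives U(2,9).
Bases of U(2,9) are all 2-element subsets of 9 elements.
Number of bases = C(9,2) = (9 * 8) / (1 * 2) = 36.

36


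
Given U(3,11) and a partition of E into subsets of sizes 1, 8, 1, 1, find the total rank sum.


r(Ai) = min(|Ai|, 3) for each part.
Sum = min(1,3) + min(8,3) + min(1,3) + min(1,3)
    = 1 + 3 + 1 + 1
    = 6.

6


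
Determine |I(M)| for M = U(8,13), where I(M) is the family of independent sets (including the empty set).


Independent sets of U(8,13) are all subsets of size <= 8.
Count = (13 choose 0) + (13 choose 1) + (13 choose 2) + (13 choose 3) + (13 choose 4) + (13 choose 5) + (13 choose 6) + (13 choose 7) + (13 choose 8)
     = 1 + 13 + 78 + 286 + 715 + 1287 + 1716 + 1716 + 1287
     = 7099.

7099


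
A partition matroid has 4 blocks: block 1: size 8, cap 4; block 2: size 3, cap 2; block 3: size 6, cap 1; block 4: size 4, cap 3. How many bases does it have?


A basis picks exactly ci elements from block i.
Number of bases = product of C(|Si|, ci).
= C(8,4) * C(3,2) * C(6,1) * C(4,3)
= 70 * 3 * 6 * 4
= 5040.

5040


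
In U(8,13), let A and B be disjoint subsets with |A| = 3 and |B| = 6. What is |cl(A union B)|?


|A union B| = 3 + 6 = 9 (disjoint).
In U(8,13), cl(S) = S if |S| < 8, else cl(S) = E.
Since 9 >= 8, cl(A union B) = E.
|cl(A union B)| = 13.

13


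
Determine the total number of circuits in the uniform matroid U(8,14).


In U(8,14), circuits are the (9)-element subsets.
Any set of 9 elements is dependent, and removing any one element gives
an independent set of size 8, so it is a minimal dependent set.
Number of circuits = C(14,9) = 14! / (9! * 5!) = 2002.

2002


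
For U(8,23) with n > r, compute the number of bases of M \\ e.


Deleting e from U(8,23) gives U(8,22) since n > r.
Bases of U(8,22) = C(22,8) = 22! / (8! * 14!) = 319770.

319770


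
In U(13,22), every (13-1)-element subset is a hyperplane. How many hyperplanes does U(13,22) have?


Hyperplanes of U(13,22) are flats of rank 12.
In a uniform matroid, these are exactly the (12)-element subsets.
Count = (22 choose 12) = 646646.

646646


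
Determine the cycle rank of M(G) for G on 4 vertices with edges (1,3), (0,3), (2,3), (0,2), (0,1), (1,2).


Cycle rank (nullity) = |E| - r(M) = |E| - (|V| - c).
|E| = 6, |V| = 4, c = 1.
Nullity = 6 - (4 - 1) = 6 - 3 = 3.

3


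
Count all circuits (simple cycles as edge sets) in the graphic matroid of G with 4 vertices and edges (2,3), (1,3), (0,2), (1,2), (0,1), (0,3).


A circuit in a graphic matroid = edge set of a simple cycle.
G has 4 vertices and 6 edges.
Enumerating all minimal edge subsets forming cycles...
Total circuits found: 7.

7


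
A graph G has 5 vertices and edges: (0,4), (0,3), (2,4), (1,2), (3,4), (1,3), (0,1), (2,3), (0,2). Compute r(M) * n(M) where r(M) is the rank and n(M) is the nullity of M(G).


r(M) = |V| - c = 5 - 1 = 4.
nullity = |E| - r(M) = 9 - 4 = 5.
Product = 4 * 5 = 20.

20


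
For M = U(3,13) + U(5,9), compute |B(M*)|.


(M1+M2)* = M1* + M2*.
M1* = U(10,13), bases: C(13,10) = 286.
M2* = U(4,9), bases: C(9,4) = 126.
|B(M*)| = 286 * 126 = 36036.

36036


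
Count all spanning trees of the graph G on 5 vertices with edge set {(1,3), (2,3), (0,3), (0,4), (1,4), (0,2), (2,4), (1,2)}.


By Kirchhoff's matrix tree theorem, the number of spanning trees equals
the determinant of any cofactor of the Laplacian matrix L.
G has 5 vertices and 8 edges.
Computing the (4 x 4) cofactor determinant gives 45.

45


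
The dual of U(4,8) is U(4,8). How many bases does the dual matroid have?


The dual of U(r,n) is U(n-r, n) = U(4,8).
Bases of U(4,8) are all (4)-element subsets.
|B(M*)| = C(8,4) = 8! / (4! * 4!) = 70.

70


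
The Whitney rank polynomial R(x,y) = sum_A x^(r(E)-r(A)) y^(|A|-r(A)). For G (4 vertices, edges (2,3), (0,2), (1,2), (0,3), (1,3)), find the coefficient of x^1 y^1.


R(x,y) = sum over A in 2^E of x^(r(E)-r(A)) * y^(|A|-r(A)).
G has 4 vertices, 5 edges. r(E) = 3.
Enumerate all 2^5 = 32 subsets.
Count subsets with r(E)-r(A)=1 and |A|-r(A)=1: 2.

2


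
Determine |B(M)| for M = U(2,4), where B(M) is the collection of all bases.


Bases of U(2,4) are all 2-element subsets of the 4-element ground set.
Number of bases = C(4,2).
(4 choose 2) = 6.

6


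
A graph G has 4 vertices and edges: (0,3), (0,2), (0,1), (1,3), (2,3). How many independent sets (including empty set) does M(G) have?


An independent set in a graphic matroid is an acyclic edge subset.
G has 4 vertices and 5 edges.
Enumerate all 2^5 = 32 subsets, checking for acyclicity.
Total independent sets = 24.

24


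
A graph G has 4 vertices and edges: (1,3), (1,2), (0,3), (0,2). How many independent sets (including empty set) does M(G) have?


An independent set in a graphic matroid is an acyclic edge subset.
G has 4 vertices and 4 edges.
Enumerate all 2^4 = 16 subsets, checking for acyclicity.
Total independent sets = 15.

15


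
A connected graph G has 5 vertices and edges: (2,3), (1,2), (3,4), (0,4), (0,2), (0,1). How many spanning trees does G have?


By Kirchhoff's matrix tree theorem, the number of spanning trees equals
the determinant of any cofactor of the Laplacian matrix L.
G has 5 vertices and 6 edges.
Computing the (4 x 4) cofactor determinant gives 11.

11


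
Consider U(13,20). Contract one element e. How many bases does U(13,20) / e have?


Contracting e from U(13,20) gives U(12,19).
Bases of U(12,19) = C(19,12) = 50388.

50388


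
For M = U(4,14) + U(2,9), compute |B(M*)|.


(M1+M2)* = M1* + M2*.
M1* = U(10,14), bases: C(14,10) = 1001.
M2* = U(7,9), bases: C(9,7) = 36.
|B(M*)| = 1001 * 36 = 36036.

36036


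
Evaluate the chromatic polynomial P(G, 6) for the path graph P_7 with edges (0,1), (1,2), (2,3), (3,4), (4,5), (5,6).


P(P_7, k) = k * (k-1)^(6).
P(6) = 6 * 5^6 = 6 * 15625 = 93750.

93750


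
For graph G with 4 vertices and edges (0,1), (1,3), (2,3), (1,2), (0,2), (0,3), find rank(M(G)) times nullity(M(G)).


r(M) = |V| - c = 4 - 1 = 3.
nullity = |E| - r(M) = 6 - 3 = 3.
Product = 3 * 3 = 9.

9


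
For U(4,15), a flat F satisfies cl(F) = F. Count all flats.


Flats of U(4,15): every subset of size < 4 is a flat, plus E itself.
Count = C(15,0) + C(15,1) + C(15,2) + C(15,3) + 1
     = 1 + 15 + 105 + 455 + 1
     = 577.

577


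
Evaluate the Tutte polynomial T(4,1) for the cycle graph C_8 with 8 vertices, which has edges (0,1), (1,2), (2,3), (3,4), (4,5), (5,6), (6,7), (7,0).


T(C_8; x,y) = x + x^2 + ... + x^(7) + y.
T(4,1) = 4^1 + 4^2 + 4^3 + 4^4 + 4^5 + 4^6 + 4^7 + 1
= 4 + 16 + 64 + 256 + 1024 + 4096 + 16384 + 1
= 21845.

21845


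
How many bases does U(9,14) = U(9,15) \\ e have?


Deleting e from U(9,15) gives U(9,14) since n > r.
Bases of U(9,14) = C(14,9) = 2002.

2002


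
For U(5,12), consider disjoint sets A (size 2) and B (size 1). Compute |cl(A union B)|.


|A union B| = 2 + 1 = 3 (disjoint).
In U(5,12), cl(S) = S if |S| < 5, else cl(S) = E.
Since 3 < 5, cl(A union B) = A union B.
|cl(A union B)| = 3.

3


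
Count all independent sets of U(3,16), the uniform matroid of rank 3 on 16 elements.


Independent sets of U(3,16) are all subsets of size <= 3.
Count = C(16,0) + C(16,1) + C(16,2) + C(16,3)
     = 1 + 16 + 120 + 560
     = 697.

697


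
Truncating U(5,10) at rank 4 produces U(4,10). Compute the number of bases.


Truncating U(5,10) to rank 4 gives U(4,10).
Bases of U(4,10) are all 4-element subsets of 10 elements.
Number of bases = (10 choose 4) = 210.

210


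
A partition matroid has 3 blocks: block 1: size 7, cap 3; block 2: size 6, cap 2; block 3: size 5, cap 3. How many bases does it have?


A basis picks exactly ci elements from block i.
Number of bases = product of C(|Si|, ci).
= C(7,3) * C(6,2) * C(5,3)
= 35 * 15 * 10
= 5250.

5250


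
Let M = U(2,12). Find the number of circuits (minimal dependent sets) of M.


In U(2,12), circuits are the (3)-element subsets.
Any set of 3 elements is dependent, and removing any one element gives
an independent set of size 2, so it is a minimal dependent set.
Number of circuits = C(12,3) = 12! / (3! * 9!) = 220.

220


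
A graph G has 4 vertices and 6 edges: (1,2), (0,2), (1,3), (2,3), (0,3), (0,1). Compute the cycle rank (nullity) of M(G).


Cycle rank (nullity) = |E| - r(M) = |E| - (|V| - c).
|E| = 6, |V| = 4, c = 1.
Nullity = 6 - (4 - 1) = 6 - 3 = 3.

3


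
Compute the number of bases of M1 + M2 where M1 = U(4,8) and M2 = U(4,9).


Bases of a direct sum M1 + M2: |B| = |B(M1)| * |B(M2)|.
|B(U(4,8))| = C(8,4) = 70.
|B(U(4,9))| = C(9,4) = 126.
Total bases = 70 * 126 = 8820.

8820


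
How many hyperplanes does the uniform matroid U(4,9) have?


Hyperplanes of U(4,9) are flats of rank 3.
In a uniform matroid, these are exactly the (3)-element subsets.
Count = (9 choose 3) = 84.

84


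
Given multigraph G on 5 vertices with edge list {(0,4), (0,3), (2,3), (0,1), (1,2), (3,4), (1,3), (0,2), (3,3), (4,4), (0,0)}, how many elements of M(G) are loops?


In a graphic matroid, a loop is a self-loop edge (u,u) with rank 0.
Examining all 11 edges for self-loops...
Self-loops found: (3,3), (4,4), (0,0)
Number of loops = 3.

3


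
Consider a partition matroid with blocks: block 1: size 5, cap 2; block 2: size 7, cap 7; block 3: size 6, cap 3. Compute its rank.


Rank of a partition matroid = sum of min(|Si|, ci) for each block.
= min(5,2) + min(7,7) + min(6,3)
= 2 + 7 + 3
= 12.

12


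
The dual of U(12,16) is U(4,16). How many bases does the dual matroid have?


The dual of U(r,n) is U(n-r, n) = U(4,16).
Bases of U(4,16) are all (4)-element subsets.
|B(M*)| = C(16,4) = (16 * 15 * 14 * 13) / (1 * 2 * 3 * 4) = 1820.

1820


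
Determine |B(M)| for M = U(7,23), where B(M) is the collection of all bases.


Bases of U(7,23) are all 7-element subsets of the 23-element ground set.
Number of bases = C(23,7).
C(23,7) = 23! / (7! * 16!) = 245157.

245157


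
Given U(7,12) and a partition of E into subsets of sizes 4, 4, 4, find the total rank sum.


r(Ai) = min(|Ai|, 7) for each part.
Sum = min(4,7) + min(4,7) + min(4,7)
    = 4 + 4 + 4
    = 12.

12


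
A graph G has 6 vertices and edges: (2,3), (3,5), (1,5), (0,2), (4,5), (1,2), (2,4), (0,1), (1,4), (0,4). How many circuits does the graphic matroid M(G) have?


A circuit in a graphic matroid = edge set of a simple cycle.
G has 6 vertices and 10 edges.
Enumerating all minimal edge subsets forming cycles...
Total circuits found: 22.

22


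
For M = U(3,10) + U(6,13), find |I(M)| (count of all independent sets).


For a direct sum, |I(M1+M2)| = |I(M1)| * |I(M2)|.
|I(U(3,10))| = sum C(10,k) for k=0..3 = 176.
|I(U(6,13))| = sum C(13,k) for k=0..6 = 4096.
Total = 176 * 4096 = 720896.

720896


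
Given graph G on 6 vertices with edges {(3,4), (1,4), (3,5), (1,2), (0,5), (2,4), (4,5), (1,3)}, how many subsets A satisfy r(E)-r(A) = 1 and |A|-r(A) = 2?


R(x,y) = sum over A in 2^E of x^(r(E)-r(A)) * y^(|A|-r(A)).
G has 6 vertices, 8 edges. r(E) = 5.
Enumerate all 2^8 = 256 subsets.
Count subsets with r(E)-r(A)=1 and |A|-r(A)=2: 9.

9


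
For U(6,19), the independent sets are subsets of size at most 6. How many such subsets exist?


Independent sets of U(6,19) are all subsets of size <= 6.
Count = (19 choose 0) + (19 choose 1) + (19 choose 2) + (19 choose 3) + (19 choose 4) + (19 choose 5) + (19 choose 6)
     = 1 + 19 + 171 + 969 + 3876 + 11628 + 27132
     = 43796.

43796


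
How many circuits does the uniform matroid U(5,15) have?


In U(5,15), circuits are the (6)-element subsets.
Any set of 6 elements is dependent, and removing any one element gives
an independent set of size 5, so it is a minimal dependent set.
Number of circuits = C(15,6) = 5005.

5005


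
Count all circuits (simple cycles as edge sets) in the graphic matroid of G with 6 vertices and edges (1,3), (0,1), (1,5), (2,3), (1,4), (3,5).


A circuit in a graphic matroid = edge set of a simple cycle.
G has 6 vertices and 6 edges.
Enumerating all minimal edge subsets forming cycles...
Total circuits found: 1.

1


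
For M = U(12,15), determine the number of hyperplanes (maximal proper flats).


Hyperplanes of U(12,15) are flats of rank 11.
In a uniform matroid, these are exactly the (11)-element subsets.
Count = C(15,11) = 1365.

1365


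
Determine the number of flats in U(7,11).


Flats of U(7,11): every subset of size < 7 is a flat, plus E itself.
Count = (11 choose 0) + (11 choose 1) + (11 choose 2) + (11 choose 3) + (11 choose 4) + (11 choose 5) + (11 choose 6) + 1
     = 1 + 11 + 55 + 165 + 330 + 462 + 462 + 1
     = 1487.

1487


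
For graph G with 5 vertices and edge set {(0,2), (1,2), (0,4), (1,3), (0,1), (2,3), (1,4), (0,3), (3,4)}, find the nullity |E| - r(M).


Cycle rank (nullity) = |E| - r(M) = |E| - (|V| - c).
|E| = 9, |V| = 5, c = 1.
Nullity = 9 - (5 - 1) = 9 - 4 = 5.

5


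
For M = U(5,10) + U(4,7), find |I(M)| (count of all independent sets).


For a direct sum, |I(M1+M2)| = |I(M1)| * |I(M2)|.
|I(U(5,10))| = sum C(10,k) for k=0..5 = 638.
|I(U(4,7))| = sum C(7,k) for k=0..4 = 99.
Total = 638 * 99 = 63162.

63162


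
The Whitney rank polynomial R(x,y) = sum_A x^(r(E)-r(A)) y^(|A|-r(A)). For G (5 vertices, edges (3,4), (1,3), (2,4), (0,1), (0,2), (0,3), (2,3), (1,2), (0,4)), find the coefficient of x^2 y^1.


R(x,y) = sum over A in 2^E of x^(r(E)-r(A)) * y^(|A|-r(A)).
G has 5 vertices, 9 edges. r(E) = 4.
Enumerate all 2^9 = 512 subsets.
Count subsets with r(E)-r(A)=2 and |A|-r(A)=1: 7.

7


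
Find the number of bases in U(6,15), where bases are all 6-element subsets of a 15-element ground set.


Bases of U(6,15) are all 6-element subsets of the 15-element ground set.
Number of bases = C(15,6).
C(15,6) = 15! / (6! * 9!) = 5005.

5005


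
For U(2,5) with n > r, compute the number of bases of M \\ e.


Deleting e from U(2,5) gives U(2,4) since n > r.
Bases of U(2,4) = C(4,2) = (4 * 3) / (1 * 2) = 6.

6


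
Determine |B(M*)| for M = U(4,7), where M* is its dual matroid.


The dual of U(r,n) is U(n-r, n) = U(3,7).
Bases of U(3,7) are all (3)-element subsets.
|B(M*)| = (7 choose 3) = 35.

35


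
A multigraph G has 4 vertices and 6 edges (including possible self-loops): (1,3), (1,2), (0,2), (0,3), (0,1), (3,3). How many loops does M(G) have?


In a graphic matroid, a loop is a self-loop edge (u,u) with rank 0.
Examining all 6 edges for self-loops...
Self-loops found: (3,3)
Number of loops = 1.

1


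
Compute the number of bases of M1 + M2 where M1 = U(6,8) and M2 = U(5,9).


Bases of a direct sum M1 + M2: |B| = |B(M1)| * |B(M2)|.
|B(U(6,8))| = C(8,6) = 28.
|B(U(5,9))| = C(9,5) = 126.
Total bases = 28 * 126 = 3528.

3528


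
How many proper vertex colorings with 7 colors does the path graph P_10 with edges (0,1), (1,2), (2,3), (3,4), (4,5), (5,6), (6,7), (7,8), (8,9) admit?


P(P_10, k) = k * (k-1)^(9).
P(7) = 7 * 6^9 = 7 * 10077696 = 70543872.

70543872


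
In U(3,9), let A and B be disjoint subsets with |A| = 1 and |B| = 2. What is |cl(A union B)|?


|A union B| = 1 + 2 = 3 (disjoint).
In U(3,9), cl(S) = S if |S| < 3, else cl(S) = E.
Since 3 >= 3, cl(A union B) = E.
|cl(A union B)| = 9.

9


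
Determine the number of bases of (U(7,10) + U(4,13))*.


(M1+M2)* = M1* + M2*.
M1* = U(3,10), bases: C(10,3) = 120.
M2* = U(9,13), bases: C(13,9) = 715.
|B(M*)| = 120 * 715 = 85800.

85800


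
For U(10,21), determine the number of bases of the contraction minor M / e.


Contracting e from U(10,21) gives U(9,20).
Bases of U(9,20) = C(20,9) = 20! / (9! * 11!) = 167960.

167960


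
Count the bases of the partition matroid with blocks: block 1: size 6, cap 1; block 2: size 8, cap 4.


A basis picks exactly ci elements from block i.
Number of bases = product of C(|Si|, ci).
= C(6,1) * C(8,4)
= 6 * 70
= 420.

420


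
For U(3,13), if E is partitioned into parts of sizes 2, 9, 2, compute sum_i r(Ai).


r(Ai) = min(|Ai|, 3) for each part.
Sum = min(2,3) + min(9,3) + min(2,3)
    = 2 + 3 + 2
    = 7.

7


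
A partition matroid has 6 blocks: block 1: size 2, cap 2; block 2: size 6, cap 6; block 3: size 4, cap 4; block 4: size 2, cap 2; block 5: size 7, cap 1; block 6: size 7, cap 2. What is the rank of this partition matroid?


Rank of a partition matroid = sum of min(|Si|, ci) for each block.
= min(2,2) + min(6,6) + min(4,4) + min(2,2) + min(7,1) + min(7,2)
= 2 + 6 + 4 + 2 + 1 + 2
= 17.

17


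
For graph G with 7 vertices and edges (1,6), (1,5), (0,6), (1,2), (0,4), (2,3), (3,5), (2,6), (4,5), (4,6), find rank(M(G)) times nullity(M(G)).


r(M) = |V| - c = 7 - 1 = 6.
nullity = |E| - r(M) = 10 - 6 = 4.
Product = 6 * 4 = 24.

24


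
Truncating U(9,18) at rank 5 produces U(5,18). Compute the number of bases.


Truncating U(9,18) to rank 5 gives U(5,18).
Bases of U(5,18) are all 5-element subsets of 18 elements.
Number of bases = C(18,5) = 8568.

8568


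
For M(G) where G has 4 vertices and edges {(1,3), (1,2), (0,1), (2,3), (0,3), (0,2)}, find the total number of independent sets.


An independent set in a graphic matroid is an acyclic edge subset.
G has 4 vertices and 6 edges.
Enumerate all 2^6 = 64 subsets, checking for acyclicity.
Total independent sets = 38.

38


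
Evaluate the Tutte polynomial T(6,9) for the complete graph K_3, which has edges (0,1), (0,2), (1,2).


T(K_3; x,y) = x^2 + x + y.
T(6,9) = 36 + 6 + 9 = 51.

51


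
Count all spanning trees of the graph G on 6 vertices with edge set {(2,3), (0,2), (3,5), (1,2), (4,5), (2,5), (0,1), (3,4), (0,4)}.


By Kirchhoff's matrix tree theorem, the number of spanning trees equals
the determinant of any cofactor of the Laplacian matrix L.
G has 6 vertices and 9 edges.
Computing the (5 x 5) cofactor determinant gives 64.

64


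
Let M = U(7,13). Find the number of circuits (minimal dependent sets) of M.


In U(7,13), circuits are the (8)-element subsets.
Any set of 8 elements is dependent, and removing any one element gives
an independent set of size 7, so it is a minimal dependent set.
Number of circuits = C(13,8) = 1287.

1287


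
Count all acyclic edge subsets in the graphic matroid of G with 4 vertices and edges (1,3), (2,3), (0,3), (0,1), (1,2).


An independent set in a graphic matroid is an acyclic edge subset.
G has 4 vertices and 5 edges.
Enumerate all 2^5 = 32 subsets, checking for acyclicity.
Total independent sets = 24.

24


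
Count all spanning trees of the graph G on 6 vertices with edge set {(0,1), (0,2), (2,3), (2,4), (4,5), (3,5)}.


By Kirchhoff's matrix tree theorem, the number of spanning trees equals
the determinant of any cofactor of the Laplacian matrix L.
G has 6 vertices and 6 edges.
Computing the (5 x 5) cofactor determinant gives 4.

4


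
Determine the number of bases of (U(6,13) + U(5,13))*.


(M1+M2)* = M1* + M2*.
M1* = U(7,13), bases: C(13,7) = 1716.
M2* = U(8,13), bases: C(13,8) = 1287.
|B(M*)| = 1716 * 1287 = 2208492.

2208492


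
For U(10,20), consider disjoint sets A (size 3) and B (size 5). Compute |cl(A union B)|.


|A union B| = 3 + 5 = 8 (disjoint).
In U(10,20), cl(S) = S if |S| < 10, else cl(S) = E.
Since 8 < 10, cl(A union B) = A union B.
|cl(A union B)| = 8.

8


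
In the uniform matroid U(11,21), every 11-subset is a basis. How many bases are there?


Bases of U(11,21) are all 11-element subsets of the 21-element ground set.
Number of bases = C(21,11).
(21 choose 11) = 352716.

352716


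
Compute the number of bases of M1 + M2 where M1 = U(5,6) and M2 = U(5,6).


Bases of a direct sum M1 + M2: |B| = |B(M1)| * |B(M2)|.
|B(U(5,6))| = C(6,5) = 6.
|B(U(5,6))| = C(6,5) = 6.
Total bases = 6 * 6 = 36.

36


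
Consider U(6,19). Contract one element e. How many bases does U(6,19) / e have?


Contracting e from U(6,19) gives U(5,18).
Bases of U(5,18) = (18 choose 5) = 8568.

8568


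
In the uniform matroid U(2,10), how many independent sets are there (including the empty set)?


Independent sets of U(2,10) are all subsets of size <= 2.
Count = C(10,0) + C(10,1) + C(10,2)
     = 1 + 10 + 45
     = 56.

56


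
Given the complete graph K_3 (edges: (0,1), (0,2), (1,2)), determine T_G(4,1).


T(K_3; x,y) = x^2 + x + y.
T(4,1) = 16 + 4 + 1 = 21.

21


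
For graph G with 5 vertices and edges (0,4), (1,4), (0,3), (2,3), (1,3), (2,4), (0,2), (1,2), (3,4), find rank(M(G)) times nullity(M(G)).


r(M) = |V| - c = 5 - 1 = 4.
nullity = |E| - r(M) = 9 - 4 = 5.
Product = 4 * 5 = 20.

20


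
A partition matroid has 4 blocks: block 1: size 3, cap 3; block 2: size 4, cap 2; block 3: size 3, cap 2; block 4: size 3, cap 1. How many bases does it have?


A basis picks exactly ci elements from block i.
Number of bases = product of C(|Si|, ci).
= C(3,3) * C(4,2) * C(3,2) * C(3,1)
= 1 * 6 * 3 * 3
= 54.

54


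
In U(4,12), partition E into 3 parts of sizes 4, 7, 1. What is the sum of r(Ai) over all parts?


r(Ai) = min(|Ai|, 4) for each part.
Sum = min(4,4) + min(7,4) + min(1,4)
    = 4 + 4 + 1
    = 9.

9


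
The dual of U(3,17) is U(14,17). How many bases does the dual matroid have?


The dual of U(r,n) is U(n-r, n) = U(14,17).
Bases of U(14,17) are all (14)-element subsets.
|B(M*)| = (17 choose 14) = 680.

680


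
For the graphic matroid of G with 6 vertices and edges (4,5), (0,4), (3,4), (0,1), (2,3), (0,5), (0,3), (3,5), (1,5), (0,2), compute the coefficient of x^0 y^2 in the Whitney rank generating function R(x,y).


R(x,y) = sum over A in 2^E of x^(r(E)-r(A)) * y^(|A|-r(A)).
G has 6 vertices, 10 edges. r(E) = 5.
Enumerate all 2^10 = 1024 subsets.
Count subsets with r(E)-r(A)=0 and |A|-r(A)=2: 103.

103


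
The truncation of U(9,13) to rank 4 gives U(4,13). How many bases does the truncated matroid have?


Truncating U(9,13) to rank 4 gives U(4,13).
Bases of U(4,13) are all 4-element subsets of 13 elements.
Number of bases = C(13,4) = 13! / (4! * 9!) = 715.

715


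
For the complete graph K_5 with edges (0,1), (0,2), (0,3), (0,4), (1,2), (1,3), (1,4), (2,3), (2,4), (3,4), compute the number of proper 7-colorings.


P(K_5, k) = k(k-1)(k-2)...(k-4).
P(7) = (7) * (6) * (5) * (4) * (3) = 2520.

2520


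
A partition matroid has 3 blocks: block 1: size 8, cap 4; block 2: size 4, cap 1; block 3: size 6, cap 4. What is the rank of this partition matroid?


Rank of a partition matroid = sum of min(|Si|, ci) for each block.
= min(8,4) + min(4,1) + min(6,4)
= 4 + 1 + 4
= 9.

9


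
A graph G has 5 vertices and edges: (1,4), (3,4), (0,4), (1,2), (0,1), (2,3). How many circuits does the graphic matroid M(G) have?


A circuit in a graphic matroid = edge set of a simple cycle.
G has 5 vertices and 6 edges.
Enumerating all minimal edge subsets forming cycles...
Total circuits found: 3.

3


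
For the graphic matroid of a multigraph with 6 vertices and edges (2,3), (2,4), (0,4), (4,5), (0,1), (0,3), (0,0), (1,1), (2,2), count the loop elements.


In a graphic matroid, a loop is a self-loop edge (u,u) with rank 0.
Examining all 9 edges for self-loops...
Self-loops found: (0,0), (1,1), (2,2)
Number of loops = 3.

3


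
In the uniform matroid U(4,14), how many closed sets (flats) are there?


Flats of U(4,14): every subset of size < 4 is a flat, plus E itself.
Count = (14 choose 0) + (14 choose 1) + (14 choose 2) + (14 choose 3) + 1
     = 1 + 14 + 91 + 364 + 1
     = 471.

471


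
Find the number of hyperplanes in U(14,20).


Hyperplanes of U(14,20) are flats of rank 13.
In a uniform matroid, these are exactly the (13)-element subsets.
Count = C(20,13) = 77520.

77520


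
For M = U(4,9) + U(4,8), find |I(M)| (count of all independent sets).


For a direct sum, |I(M1+M2)| = |I(M1)| * |I(M2)|.
|I(U(4,9))| = sum C(9,k) for k=0..4 = 256.
|I(U(4,8))| = sum C(8,k) for k=0..4 = 163.
Total = 256 * 163 = 41728.

41728


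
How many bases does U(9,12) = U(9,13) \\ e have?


Deleting e from U(9,13) gives U(9,12) since n > r.
Bases of U(9,12) = (12 choose 9) = 220.

220


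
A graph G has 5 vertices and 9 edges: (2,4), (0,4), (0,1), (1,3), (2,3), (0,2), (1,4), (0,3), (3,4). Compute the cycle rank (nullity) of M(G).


Cycle rank (nullity) = |E| - r(M) = |E| - (|V| - c).
|E| = 9, |V| = 5, c = 1.
Nullity = 9 - (5 - 1) = 9 - 4 = 5.

5


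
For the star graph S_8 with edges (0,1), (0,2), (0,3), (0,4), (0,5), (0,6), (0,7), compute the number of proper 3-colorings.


P(tree, k) = k * (k-1)^(7) for any tree on 8 vertices.
P(3) = 3 * 2^7 = 3 * 128 = 384.

384


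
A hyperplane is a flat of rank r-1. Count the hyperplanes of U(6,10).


Hyperplanes of U(6,10) are flats of rank 5.
In a uniform matroid, these are exactly the (5)-element subsets.
Count = (10 choose 5) = 252.

252


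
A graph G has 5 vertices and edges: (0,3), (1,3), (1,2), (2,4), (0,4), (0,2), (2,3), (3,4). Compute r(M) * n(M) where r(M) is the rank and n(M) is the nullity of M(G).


r(M) = |V| - c = 5 - 1 = 4.
nullity = |E| - r(M) = 8 - 4 = 4.
Product = 4 * 4 = 16.

16


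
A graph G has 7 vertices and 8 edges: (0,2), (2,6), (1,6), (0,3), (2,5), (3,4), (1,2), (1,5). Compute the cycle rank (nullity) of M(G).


Cycle rank (nullity) = |E| - r(M) = |E| - (|V| - c).
|E| = 8, |V| = 7, c = 1.
Nullity = 8 - (7 - 1) = 8 - 6 = 2.

2


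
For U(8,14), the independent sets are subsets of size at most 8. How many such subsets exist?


Independent sets of U(8,14) are all subsets of size <= 8.
Count = (14 choose 0) + (14 choose 1) + (14 choose 2) + (14 choose 3) + (14 choose 4) + (14 choose 5) + (14 choose 6) + (14 choose 7) + (14 choose 8)
     = 1 + 14 + 91 + 364 + 1001 + 2002 + 3003 + 3432 + 3003
     = 12911.

12911


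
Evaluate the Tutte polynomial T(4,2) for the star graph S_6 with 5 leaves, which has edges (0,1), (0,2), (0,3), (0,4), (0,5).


A star on 6 vertices is a tree with 5 edges.
T(x,y) = x^(5) for any tree.
T(4,2) = 4^5 = 1024.

1024


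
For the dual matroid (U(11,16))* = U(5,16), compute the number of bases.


The dual of U(r,n) is U(n-r, n) = U(5,16).
Bases of U(5,16) are all (5)-element subsets.
|B(M*)| = (16 choose 5) = 4368.

4368


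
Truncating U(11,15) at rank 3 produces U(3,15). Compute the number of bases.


Truncating U(11,15) to rank 3 gives U(3,15).
Bases of U(3,15) are all 3-element subsets of 15 elements.
Number of bases = (15 choose 3) = 455.

455


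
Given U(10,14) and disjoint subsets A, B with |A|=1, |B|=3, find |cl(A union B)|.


|A union B| = 1 + 3 = 4 (disjoint).
In U(10,14), cl(S) = S if |S| < 10, else cl(S) = E.
Since 4 < 10, cl(A union B) = A union B.
|cl(A union B)| = 4.

4


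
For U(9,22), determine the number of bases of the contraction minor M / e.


Contracting e from U(9,22) gives U(8,21).
Bases of U(8,21) = C(21,8) = 21! / (8! * 13!) = 203490.

203490


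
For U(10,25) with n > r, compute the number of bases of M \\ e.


Deleting e from U(10,25) gives U(10,24) since n > r.
Bases of U(10,24) = C(24,10) = 24! / (10! * 14!) = 1961256.

1961256


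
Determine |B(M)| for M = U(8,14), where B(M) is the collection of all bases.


Bases of U(8,14) are all 8-element subsets of the 14-element ground set.
Number of bases = C(14,8).
(14 choose 8) = 3003.

3003


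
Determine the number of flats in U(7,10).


Flats of U(7,10): every subset of size < 7 is a flat, plus E itself.
Count = C(10,0) + C(10,1) + C(10,2) + C(10,3) + C(10,4) + C(10,5) + C(10,6) + 1
     = 1 + 10 + 45 + 120 + 210 + 252 + 210 + 1
     = 849.

849


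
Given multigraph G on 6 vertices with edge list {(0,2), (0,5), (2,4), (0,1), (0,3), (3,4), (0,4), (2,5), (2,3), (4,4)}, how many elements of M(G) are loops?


In a graphic matroid, a loop is a self-loop edge (u,u) with rank 0.
Examining all 10 edges for self-loops...
Self-loops found: (4,4)
Number of loops = 1.

1


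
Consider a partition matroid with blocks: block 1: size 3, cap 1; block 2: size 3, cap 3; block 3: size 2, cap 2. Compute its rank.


Rank of a partition matroid = sum of min(|Si|, ci) for each block.
= min(3,1) + min(3,3) + min(2,2)
= 1 + 3 + 2
= 6.

6


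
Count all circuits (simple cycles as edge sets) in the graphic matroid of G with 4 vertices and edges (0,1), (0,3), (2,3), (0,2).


A circuit in a graphic matroid = edge set of a simple cycle.
G has 4 vertices and 4 edges.
Enumerating all minimal edge subsets forming cycles...
Total circuits found: 1.

1


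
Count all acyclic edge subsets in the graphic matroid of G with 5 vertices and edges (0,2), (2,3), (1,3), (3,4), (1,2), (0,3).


An independent set in a graphic matroid is an acyclic edge subset.
G has 5 vertices and 6 edges.
Enumerate all 2^6 = 64 subsets, checking for acyclicity.
Total independent sets = 48.

48


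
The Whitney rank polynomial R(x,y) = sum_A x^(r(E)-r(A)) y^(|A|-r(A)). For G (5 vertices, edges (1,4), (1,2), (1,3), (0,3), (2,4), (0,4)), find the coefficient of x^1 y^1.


R(x,y) = sum over A in 2^E of x^(r(E)-r(A)) * y^(|A|-r(A)).
G has 5 vertices, 6 edges. r(E) = 4.
Enumerate all 2^6 = 64 subsets.
Count subsets with r(E)-r(A)=1 and |A|-r(A)=1: 4.

4
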